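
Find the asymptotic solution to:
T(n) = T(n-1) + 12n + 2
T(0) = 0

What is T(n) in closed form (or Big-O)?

Dominant term in sum is 12*sum(i, i=1..n) = 12*n*(n+1)/2 = O(n^2).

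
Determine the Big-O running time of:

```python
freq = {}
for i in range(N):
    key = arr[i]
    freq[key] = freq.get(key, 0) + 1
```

Time complexity: O(n).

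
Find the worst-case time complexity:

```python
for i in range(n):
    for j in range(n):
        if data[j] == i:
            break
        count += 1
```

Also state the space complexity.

Time complexity: O(n^2).
Space complexity: O(1).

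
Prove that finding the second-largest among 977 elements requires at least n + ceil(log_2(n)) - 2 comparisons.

Lower bound (adversary): identifying the maximum requires 977-1 comparisons (each eliminates one candidate). Assign weight 1 to each element; on each comparison the adversary lets the heavier side win and gives it the loser's weight. The max ends with weight 977, but each comparison it wins at most doubles its weight, so the max must win >= ceil(log_2(977)) = 10 comparisons. The second-largest is one of those 10 direct losers to the max, and identifying which one is largest needs >= 10-1 further comparisons. Total >= 977-1 + 10-1 = 985.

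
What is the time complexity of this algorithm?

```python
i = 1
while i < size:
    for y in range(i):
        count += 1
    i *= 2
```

Time complexity: O(n).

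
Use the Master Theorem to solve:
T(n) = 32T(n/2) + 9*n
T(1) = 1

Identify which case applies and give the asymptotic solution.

a=32, b=2, f(n)=9*n.
log_2(32) = 5 > 1.
Since f(n) = O(n^1) is polynomially smaller than n^5, Case 1 applies.
T(n) = Theta(n^5).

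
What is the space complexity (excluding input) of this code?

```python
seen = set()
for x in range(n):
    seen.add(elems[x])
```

Space complexity: O(n).
Auxiliary storage grows linearly with the input size n in the worst case.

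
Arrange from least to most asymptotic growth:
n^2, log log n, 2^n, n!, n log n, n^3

Ordered by growth rate: log log n < n log n < n^2 < n^3 < 2^n < n!.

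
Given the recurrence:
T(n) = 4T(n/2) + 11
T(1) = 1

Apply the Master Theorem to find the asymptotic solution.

a=4, b=2, f(n)=11. log_2(4) = 2. Case 1 of Master Theorem: T(n) = O(n^2).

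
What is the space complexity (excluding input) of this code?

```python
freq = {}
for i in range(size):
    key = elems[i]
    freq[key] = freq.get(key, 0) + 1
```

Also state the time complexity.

Space complexity: O(n).
Auxiliary storage grows linearly with the input size n in the worst case.
Time complexity: O(n).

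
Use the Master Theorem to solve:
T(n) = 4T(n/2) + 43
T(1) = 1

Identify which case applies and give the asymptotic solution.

a=4, b=2, f(n)=43.
log_2(4) = 2 > 0.
Since f(n) = O(n^0) is polynomially smaller than n^2, Case 1 applies.
T(n) = Theta(n^2).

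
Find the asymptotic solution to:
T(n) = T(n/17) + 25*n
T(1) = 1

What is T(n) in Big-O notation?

Geometric series: 25*n*(1 + 1/17 + 1/17^2 + ...) = O(n). T(n) = O(n).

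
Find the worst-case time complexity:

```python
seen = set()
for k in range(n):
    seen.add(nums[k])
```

Time complexity: O(n).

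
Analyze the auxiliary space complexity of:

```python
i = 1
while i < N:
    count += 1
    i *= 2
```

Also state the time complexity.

Space complexity: O(1).
Only a constant amount of auxiliary storage is used; nothing grows with n.
Time complexity: O(log n).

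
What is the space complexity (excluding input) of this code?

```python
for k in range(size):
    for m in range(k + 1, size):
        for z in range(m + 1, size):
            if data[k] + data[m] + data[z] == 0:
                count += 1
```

Space complexity: O(1).
Only a constant amount of auxiliary storage is used; nothing grows with n.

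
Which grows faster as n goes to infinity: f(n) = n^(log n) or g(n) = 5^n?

g(n) = 5^n grows faster: take logs: log(n^(log n)) = (log n)^2, log(5^n) = n log 5; n dominates (log n)^2.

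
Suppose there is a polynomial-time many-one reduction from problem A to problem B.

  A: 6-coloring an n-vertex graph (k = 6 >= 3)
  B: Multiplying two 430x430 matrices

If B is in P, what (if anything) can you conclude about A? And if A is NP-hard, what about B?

A poly-time reduction A <=_p B means any A-instance can be transformed to a B-instance in poly time.
If B is in P: compose the reduction with B's poly-time algorithm to solve A in poly time, so A is in P.
If A is NP-hard: every NP problem reduces to A, which reduces to B; composing reductions, every NP problem reduces to B, so B is NP-hard.
(Here in fact A is NP-complete and B is in P, so no such reduction is known -- its existence would imply P = NP; the analysis concerns only what the assumed reduction would or would not let you conclude.)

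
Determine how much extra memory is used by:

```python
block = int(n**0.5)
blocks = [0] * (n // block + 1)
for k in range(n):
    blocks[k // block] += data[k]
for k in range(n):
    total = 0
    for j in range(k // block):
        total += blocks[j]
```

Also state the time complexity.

Space complexity: O(sqrt(n)).
Storage scales with sqrt(n).
Time complexity: O(n * sqrt(n)).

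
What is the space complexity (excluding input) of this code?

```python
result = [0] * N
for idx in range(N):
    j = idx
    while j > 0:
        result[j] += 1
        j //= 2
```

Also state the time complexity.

Space complexity: O(n).
Auxiliary storage grows linearly with the input size n in the worst case.
Time complexity: O(n log n).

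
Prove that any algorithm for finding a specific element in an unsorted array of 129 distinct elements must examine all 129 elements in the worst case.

Adversary argument: if the algorithm examines fewer than 129 elements, the adversary places the target in an unexamined position. The algorithm cannot distinguish 'not present' from 'in unexamined position'.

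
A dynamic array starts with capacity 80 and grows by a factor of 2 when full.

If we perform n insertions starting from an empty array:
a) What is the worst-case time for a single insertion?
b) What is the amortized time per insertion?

(a) Worst-case single insertion: O(n) -- when the array is full at capacity c, the resize copies all c elements, and c can be Theta(n).
(b) Resizes happen at sizes 80, 160, 320, ... Total copy cost for n insertions: 80 + 160 + ... = O(n) (geometric series with ratio 1/2). Amortized cost per insertion: O(n)/n = O(1).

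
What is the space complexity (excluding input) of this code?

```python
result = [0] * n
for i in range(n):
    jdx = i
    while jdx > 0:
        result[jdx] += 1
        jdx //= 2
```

Space complexity: O(n).
Auxiliary storage grows linearly with the input size n in the worst case.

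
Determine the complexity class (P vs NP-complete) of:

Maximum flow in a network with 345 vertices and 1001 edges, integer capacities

This problem is in P: Edmonds-Karp / push-relabel run in polynomial time.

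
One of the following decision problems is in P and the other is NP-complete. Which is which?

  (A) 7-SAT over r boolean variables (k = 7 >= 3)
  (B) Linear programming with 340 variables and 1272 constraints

(A) is NP-complete: 3-SAT is NP-complete (Cook-Levin); k-SAT for k>=3 reduces from 3-SAT.
(B) is P: the ellipsoid and interior-point methods run in polynomial time.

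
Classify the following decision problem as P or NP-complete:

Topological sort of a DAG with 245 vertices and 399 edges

This problem is in P: DFS-based topological sort runs in O(V+E).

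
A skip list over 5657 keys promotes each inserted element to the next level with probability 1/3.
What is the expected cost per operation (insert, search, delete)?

Expected number of levels is O(log_3(5657)) = O(log n). A search visits O(1) expected nodes per level over O(log n) levels. Insert/delete are a search plus O(1) pointer updates per level. Expected O(log n) per operation.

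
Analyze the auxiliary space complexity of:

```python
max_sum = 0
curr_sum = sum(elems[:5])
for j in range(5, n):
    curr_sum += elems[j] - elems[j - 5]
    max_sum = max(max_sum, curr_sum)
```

Space complexity: O(1).
Only a constant amount of auxiliary storage is used; nothing grows with n.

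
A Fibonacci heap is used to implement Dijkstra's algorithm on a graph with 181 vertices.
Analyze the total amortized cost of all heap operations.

Dijkstra performs 181 insert, 181 extract-min, and at most E decrease-key operations. With Fibonacci heap: insert O(1) amortized, extract-min O(log n) amortized, decrease-key O(1) amortized. Total with n = 181: O(n * 1 + n * log n + E * 1) = O(n log n + E).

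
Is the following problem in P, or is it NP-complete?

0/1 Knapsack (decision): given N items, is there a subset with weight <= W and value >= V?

This problem is NP-complete: reduces from Subset Sum.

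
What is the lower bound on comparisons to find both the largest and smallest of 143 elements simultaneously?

Pair elements first (floor(143/2) comparisons), then find max among winners and min among losers. Total: ceil(3*143/2) - 2 = 213 comparisons.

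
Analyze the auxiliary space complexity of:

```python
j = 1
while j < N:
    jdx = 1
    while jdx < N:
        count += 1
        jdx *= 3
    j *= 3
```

Space complexity: O(1).
Only a constant amount of auxiliary storage is used; nothing grows with n.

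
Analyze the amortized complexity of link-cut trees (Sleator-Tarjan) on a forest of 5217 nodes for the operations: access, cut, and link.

Link-cut trees represent the forest using splay trees over preferred paths. With potential Phi = sum over nodes of log(size of virtual subtree), each access on 5217 nodes is O(log 5217) = O(log n) amortized by the splay-tree access lemma. Cut and link are O(1) plus one access.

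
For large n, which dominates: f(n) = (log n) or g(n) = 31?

f(n) = (log n) grows faster: any unbounded function dominates a constant.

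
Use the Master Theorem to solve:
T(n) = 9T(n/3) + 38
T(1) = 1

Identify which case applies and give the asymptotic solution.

a=9, b=3, f(n)=38.
log_3(9) = 2 > 0.
Since f(n) = O(n^0) is polynomially smaller than n^2, Case 1 applies.
T(n) = Theta(n^2).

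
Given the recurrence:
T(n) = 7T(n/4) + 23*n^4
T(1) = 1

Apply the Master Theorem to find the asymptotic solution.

a=7, b=4, f(n)=23*n^4. log_4(7) = 1.404 < 4. Case 3: T(n) = O(n^4).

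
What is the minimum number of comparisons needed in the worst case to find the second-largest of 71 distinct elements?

Lower bound: finding the max needs 71-1 comparisons. By the adversary weight-doubling argument, the max must personally win >= ceil(log_2(71)) = 7 comparisons; the 2nd-largest is among those 7 losers, needing 7-1 more comparisons. Total >= 71-1 + 7-1 = 76. A balanced knockout tournament achieves this.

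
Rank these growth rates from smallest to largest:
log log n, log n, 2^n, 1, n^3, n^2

Ordered by growth rate: 1 < log log n < log n < n^2 < n^3 < 2^n.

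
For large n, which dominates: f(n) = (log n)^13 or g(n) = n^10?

g(n) = n^10 grows faster: any positive polynomial dominates any polylog.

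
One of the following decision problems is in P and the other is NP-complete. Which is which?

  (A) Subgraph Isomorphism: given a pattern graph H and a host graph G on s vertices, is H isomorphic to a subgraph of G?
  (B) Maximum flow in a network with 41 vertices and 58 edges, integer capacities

(A) is NP-complete: generalizes Clique and Hamiltonian Path (pattern size is part of the input).
(B) is P: Edmonds-Karp / push-relabel run in polynomial time.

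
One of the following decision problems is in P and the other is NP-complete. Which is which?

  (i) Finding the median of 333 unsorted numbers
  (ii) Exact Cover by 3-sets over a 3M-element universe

(i) is P: linear-time selection (median-of-medians) runs in O(n).
(ii) is NP-complete: one of Karp's 21 NP-complete problems.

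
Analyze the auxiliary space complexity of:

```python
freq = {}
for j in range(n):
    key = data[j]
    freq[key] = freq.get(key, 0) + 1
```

Space complexity: O(n).
Auxiliary storage grows linearly with the input size n in the worst case.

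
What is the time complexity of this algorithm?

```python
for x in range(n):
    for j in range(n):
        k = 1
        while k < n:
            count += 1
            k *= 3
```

Time complexity: O(n^2 log n).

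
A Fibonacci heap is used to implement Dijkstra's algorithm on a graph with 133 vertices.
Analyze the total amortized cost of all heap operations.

Dijkstra performs 133 insert, 133 extract-min, and at most E decrease-key operations. With Fibonacci heap: insert O(1) amortized, extract-min O(log n) amortized, decrease-key O(1) amortized. Total with n = 133: O(n * 1 + n * log n + E * 1) = O(n log n + E).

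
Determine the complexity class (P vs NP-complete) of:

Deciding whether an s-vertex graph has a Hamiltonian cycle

This problem is NP-complete: one of Karp's 21 NP-complete problems.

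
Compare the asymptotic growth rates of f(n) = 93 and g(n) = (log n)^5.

g(n) = (log n)^5 grows faster: any unbounded function dominates a constant.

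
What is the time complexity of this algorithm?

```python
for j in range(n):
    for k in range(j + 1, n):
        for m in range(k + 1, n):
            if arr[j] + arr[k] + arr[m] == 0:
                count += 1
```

Time complexity: O(n^3).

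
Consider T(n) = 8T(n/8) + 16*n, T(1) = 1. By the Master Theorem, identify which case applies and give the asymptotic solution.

a=8, b=8, f(n)=16*n.
log_8(8) = 1, so n^(log_b(a)) = n.
f(n) = Theta(n), so Case 2 applies.
T(n) = Theta(n log n).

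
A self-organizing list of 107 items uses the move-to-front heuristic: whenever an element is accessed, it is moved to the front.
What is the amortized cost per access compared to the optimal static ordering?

With potential Phi = number of inversions between the MTF list and the optimal static list (at most C(107,2)), each access has amortized cost at most 2 * (cost under optimal static ordering). This is the move-to-front 2-competitiveness result.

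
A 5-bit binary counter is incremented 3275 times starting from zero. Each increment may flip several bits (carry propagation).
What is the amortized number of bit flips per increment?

Bit i flips on every 2^i-th increment, so over 3275 increments bit i flips floor(3275/2^i) times. Summing over i: total flips < 2 * 3275. Amortized: < 2 = O(1) per increment.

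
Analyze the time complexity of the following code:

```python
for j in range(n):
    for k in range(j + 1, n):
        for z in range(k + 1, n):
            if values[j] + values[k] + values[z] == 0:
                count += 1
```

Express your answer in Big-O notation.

Time complexity: O(n^3).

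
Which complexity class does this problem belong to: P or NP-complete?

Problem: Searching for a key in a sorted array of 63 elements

This problem is in P: binary search runs in O(log n).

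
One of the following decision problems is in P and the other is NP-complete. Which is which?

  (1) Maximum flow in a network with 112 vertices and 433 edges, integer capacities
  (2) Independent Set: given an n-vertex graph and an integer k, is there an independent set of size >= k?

(1) is P: Edmonds-Karp / push-relabel run in polynomial time.
(2) is NP-complete: complement of Clique (with k part of the input).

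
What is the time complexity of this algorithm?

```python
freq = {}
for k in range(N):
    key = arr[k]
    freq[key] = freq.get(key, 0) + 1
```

Time complexity: O(n).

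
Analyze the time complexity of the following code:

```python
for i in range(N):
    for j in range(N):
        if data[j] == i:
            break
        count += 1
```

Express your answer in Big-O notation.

Time complexity: O(n^2).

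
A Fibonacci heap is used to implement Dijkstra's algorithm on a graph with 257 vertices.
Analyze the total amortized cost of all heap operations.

Dijkstra performs 257 insert, 257 extract-min, and at most E decrease-key operations. With Fibonacci heap: insert O(1) amortized, extract-min O(log n) amortized, decrease-key O(1) amortized. Total with n = 257: O(n * 1 + n * log n + E * 1) = O(n log n + E).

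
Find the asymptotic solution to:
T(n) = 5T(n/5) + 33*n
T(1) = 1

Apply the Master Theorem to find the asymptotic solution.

a=5, b=5, f(n)=33*n. log_5(5) = 1. Case 2: T(n) = O(n log n).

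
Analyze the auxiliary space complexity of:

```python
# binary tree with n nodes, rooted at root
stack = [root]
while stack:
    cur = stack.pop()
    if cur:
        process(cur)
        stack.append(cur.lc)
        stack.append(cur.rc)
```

Space complexity: O(n).
Auxiliary storage grows linearly with the input size n in the worst case.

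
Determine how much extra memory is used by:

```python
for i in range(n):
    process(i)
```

Space complexity: O(1).
Only a constant amount of auxiliary storage is used; nothing grows with n.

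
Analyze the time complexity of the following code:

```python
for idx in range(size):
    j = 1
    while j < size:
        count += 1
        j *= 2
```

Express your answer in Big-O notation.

Time complexity: O(n log n).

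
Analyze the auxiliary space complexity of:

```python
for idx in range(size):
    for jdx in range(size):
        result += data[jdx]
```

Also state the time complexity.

Space complexity: O(1).
Only a constant amount of auxiliary storage is used; nothing grows with n.
Time complexity: O(n^2).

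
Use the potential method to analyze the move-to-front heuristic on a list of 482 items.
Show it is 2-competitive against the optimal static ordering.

Let Phi = number of inversions between the MTF list and the optimal static list (0 <= Phi <= C(482,2)). Accessing an element at MTF position k and optimal position j: the move-to-front destroys all k-1 inversions in front of it that are not in front in optimal (>= k-j of them) and creates at most j-1 new ones. Amortized cost <= k + (j-1) - (k-j) = 2j - 1 <= 2 * optimal cost.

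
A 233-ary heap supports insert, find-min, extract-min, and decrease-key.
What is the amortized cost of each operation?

The 233-ary heap has height O(log_233 n). Insert sifts up: O(log_233 n). Find-min reads the root: O(1). Extract-min sifts down comparing 233 children per level: O(233 * log_233 n). Decrease-key sifts up: O(log_233 n).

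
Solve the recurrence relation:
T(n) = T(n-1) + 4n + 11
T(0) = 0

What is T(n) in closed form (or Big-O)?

Dominant term in sum is 4*sum(i, i=1..n) = 4*n*(n+1)/2 = O(n^2).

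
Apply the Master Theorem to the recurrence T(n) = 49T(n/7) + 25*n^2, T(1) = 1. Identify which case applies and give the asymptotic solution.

a=49, b=7, f(n)=25*n^2.
log_7(49) = 2, so n^(log_b(a)) = n^2.
f(n) = Theta(n^2), so Case 2 applies.
T(n) = Theta(n^2 log n).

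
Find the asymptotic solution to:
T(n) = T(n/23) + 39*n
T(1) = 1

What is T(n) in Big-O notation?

Geometric series: 39*n*(1 + 1/23 + 1/23^2 + ...) = O(n). T(n) = O(n).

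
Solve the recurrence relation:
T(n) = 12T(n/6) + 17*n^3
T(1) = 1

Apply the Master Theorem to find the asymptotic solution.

a=12, b=6, f(n)=17*n^3. log_6(12) = 1.387 < 3. Case 3: T(n) = O(n^3).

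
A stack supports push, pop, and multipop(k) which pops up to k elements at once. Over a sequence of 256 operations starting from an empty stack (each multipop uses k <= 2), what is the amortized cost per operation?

Each element is pushed exactly once and popped at most once (whether by pop or as part of a multipop). So the total number of individual pops over the whole sequence is at most the number of pushes, which is at most 256. Total work <= 2 * 256, hence O(1) amortized per operation.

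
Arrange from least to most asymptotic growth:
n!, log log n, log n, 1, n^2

Ordered by growth rate: 1 < log log n < log n < n^2 < n!.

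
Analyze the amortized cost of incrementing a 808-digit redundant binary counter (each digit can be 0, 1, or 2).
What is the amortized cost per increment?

A redundant counter on 808 digits allows digit values 0, 1, 2. Increment adds 1 to the least significant digit and carries any 2 to a 0 plus +1 on the next digit. With potential Phi = (number of 2-digits), each increment does O(1) actual work plus a chain of carries, each of which decreases Phi by 1. Amortized O(1).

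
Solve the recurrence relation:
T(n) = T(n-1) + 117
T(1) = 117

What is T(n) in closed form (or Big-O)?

Unrolling: T(n) = T(n-1) + 117 = T(n-2) + 2*117 = ... = T(1) + (n-1)*117 = 117 + (n-1)*117 = 117n.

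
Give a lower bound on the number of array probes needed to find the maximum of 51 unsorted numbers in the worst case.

Adversary: any unprobed cell could hold a value larger than everything seen so far. If fewer than 51 cells are probed, the adversary places the max in an unprobed cell. So all 51 cells must be examined; together with 51-1 comparisons this is tight.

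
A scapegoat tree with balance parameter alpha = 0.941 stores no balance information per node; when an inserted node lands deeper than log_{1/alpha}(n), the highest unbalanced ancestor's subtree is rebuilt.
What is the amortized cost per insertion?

Search/insert path is O(log n). A rebuild of a subtree of size s costs O(s), but with alpha = 0.941 at least Omega(s) insertions must have occurred in that subtree since its last rebuild. Charging O(1) of the rebuild to each such insertion gives O(log n) amortized.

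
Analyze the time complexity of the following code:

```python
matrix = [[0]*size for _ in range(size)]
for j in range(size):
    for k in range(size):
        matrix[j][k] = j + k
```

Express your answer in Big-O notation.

Time complexity: O(n^2).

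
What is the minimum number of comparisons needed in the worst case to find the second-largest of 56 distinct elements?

Lower bound: finding the max needs 56-1 comparisons. By the adversary weight-doubling argument, the max must personally win >= ceil(log_2(56)) = 6 comparisons; the 2nd-largest is among those 6 losers, needing 6-1 more comparisons. Total >= 56-1 + 6-1 = 60. A balanced knockout tournament achieves this.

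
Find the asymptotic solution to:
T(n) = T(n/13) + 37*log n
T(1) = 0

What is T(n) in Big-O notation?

Each of the log_13(n) levels adds O(log n). T(n) = O(log^2 n).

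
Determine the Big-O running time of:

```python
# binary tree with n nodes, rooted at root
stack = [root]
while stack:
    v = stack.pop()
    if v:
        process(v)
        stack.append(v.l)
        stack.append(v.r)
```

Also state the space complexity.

Time complexity: O(n).
Space complexity: O(n).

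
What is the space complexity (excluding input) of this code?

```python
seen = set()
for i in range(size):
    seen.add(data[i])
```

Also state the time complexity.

Space complexity: O(n).
Auxiliary storage grows linearly with the input size n in the worst case.
Time complexity: O(n).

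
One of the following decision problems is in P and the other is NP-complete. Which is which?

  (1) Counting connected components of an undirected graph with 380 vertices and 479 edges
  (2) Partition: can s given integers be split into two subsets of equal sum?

(1) is P: BFS/DFS visits each vertex and edge once: O(V+E).
(2) is NP-complete: Subset Sum reduces to it (one of Karp's 21 NP-complete problems).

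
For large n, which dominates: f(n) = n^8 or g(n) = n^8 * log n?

g(n) = n^8 * log n grows faster: extra log n factor -> infinity.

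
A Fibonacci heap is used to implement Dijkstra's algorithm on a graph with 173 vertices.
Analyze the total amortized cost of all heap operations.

Dijkstra performs 173 insert, 173 extract-min, and at most E decrease-key operations. With Fibonacci heap: insert O(1) amortized, extract-min O(log n) amortized, decrease-key O(1) amortized. Total with n = 173: O(n * 1 + n * log n + E * 1) = O(n log n + E).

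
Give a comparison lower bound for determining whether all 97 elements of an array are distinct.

In the algebraic decision-tree model, the YES region for element distinctness on 97 elements has 97! connected components (one per ordering). Ben-Or's theorem then gives a lower bound of Omega(log(n!)) = Omega(n log n).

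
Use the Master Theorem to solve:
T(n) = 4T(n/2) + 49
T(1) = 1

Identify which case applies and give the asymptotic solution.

a=4, b=2, f(n)=49.
log_2(4) = 2 > 0.
Since f(n) = O(n^0) is polynomially smaller than n^2, Case 1 applies.
T(n) = Theta(n^2).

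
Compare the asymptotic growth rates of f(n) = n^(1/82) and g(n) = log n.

f(n) = n^(1/82) grows faster: any positive power of n dominates log n.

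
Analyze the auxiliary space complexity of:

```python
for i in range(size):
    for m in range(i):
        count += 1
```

Space complexity: O(1).
Only a constant amount of auxiliary storage is used; nothing grows with n.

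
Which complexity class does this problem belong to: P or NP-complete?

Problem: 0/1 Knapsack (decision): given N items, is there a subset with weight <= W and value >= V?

This problem is NP-complete: reduces from Subset Sum.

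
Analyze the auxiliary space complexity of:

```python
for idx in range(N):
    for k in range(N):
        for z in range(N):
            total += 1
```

Space complexity: O(1).
Only a constant amount of auxiliary storage is used; nothing grows with n.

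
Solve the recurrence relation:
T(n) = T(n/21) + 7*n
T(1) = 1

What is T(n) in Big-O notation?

Geometric series: 7*n*(1 + 1/21 + 1/21^2 + ...) = O(n). T(n) = O(n).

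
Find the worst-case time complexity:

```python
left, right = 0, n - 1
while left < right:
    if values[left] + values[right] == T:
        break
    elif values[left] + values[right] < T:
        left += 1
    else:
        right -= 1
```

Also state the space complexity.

Time complexity: O(n).
Space complexity: O(1).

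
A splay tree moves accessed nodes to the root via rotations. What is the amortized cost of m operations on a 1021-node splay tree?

Using a potential function Phi = sum of log(size of subtree) for each node, each splay operation has amortized cost O(log n) where n = 1021. Bad individual operations (O(n)) are offset by decreased potential.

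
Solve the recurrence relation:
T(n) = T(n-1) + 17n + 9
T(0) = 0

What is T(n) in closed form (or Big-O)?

Dominant term in sum is 17*sum(i, i=1..n) = 17*n*(n+1)/2 = O(n^2).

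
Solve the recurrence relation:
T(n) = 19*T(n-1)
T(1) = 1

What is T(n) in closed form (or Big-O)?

Each step multiplies by 19. T(n) = T(1)*19^(n-1) = 19^(n-1).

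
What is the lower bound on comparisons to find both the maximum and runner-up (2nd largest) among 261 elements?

Lower bound: finding the max needs 261-1 comparisons. By an adversary weight-doubling argument, the maximum element must personally win at least ceil(log_2(261)) = 9 comparisons in any correct algorithm. The 2nd largest is among those 9 direct losers, and distinguishing it requires 9-1 more comparisons. Total >= 261-1 + 9-1 = 268. A balanced tournament achieves this bound exactly.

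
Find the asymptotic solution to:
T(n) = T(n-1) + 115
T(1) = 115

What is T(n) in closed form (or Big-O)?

Unrolling: T(n) = T(n-1) + 115 = T(n-2) + 2*115 = ... = T(1) + (n-1)*115 = 115 + (n-1)*115 = 115n.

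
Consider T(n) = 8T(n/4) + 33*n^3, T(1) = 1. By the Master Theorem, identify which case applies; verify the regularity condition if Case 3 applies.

a=8, b=4, f(n)=33*n^3.
log_4(8) = 1.5 < 3.
f(n) = Omega(n^(1.5+epsilon)) for some epsilon > 0, so Case 3 is the candidate.
Regularity: a*f(n/b) = 8*33*(n/4)^3 = (8/64)*33*n^3 <= c*f(n) with c = 8/64 < 1. Satisfied.
Case 3: T(n) = Theta(n^3).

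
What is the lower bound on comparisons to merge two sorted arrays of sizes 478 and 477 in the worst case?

Adversary: with |478 - 477| <= 1 the inputs can be fully interleaved so that every adjacent pair in the merged output comes from different arrays. Then each of the 954 adjacent pairs must be directly compared, or the algorithm cannot determine their relative order. Standard merge meets this bound.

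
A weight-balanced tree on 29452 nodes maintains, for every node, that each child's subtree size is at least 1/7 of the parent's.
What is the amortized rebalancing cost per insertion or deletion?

With balance ratio 1/7, tree height is O(log_{7/1}(29452)) = O(log n). A rebalance at a node of size s costs O(s) but requires Omega(s) updates in that subtree to retrigger. Summed over the O(log n) ancestors of the touched leaf, amortized rebalancing is O(log n).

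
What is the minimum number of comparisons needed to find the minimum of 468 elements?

Finding the minimum requires 467 comparisons, identical reasoning to finding the maximum. Each comparison eliminates one candidate.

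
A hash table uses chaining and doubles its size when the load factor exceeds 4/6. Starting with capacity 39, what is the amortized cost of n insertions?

Rehashing occurs when load exceeds 4/6. Total rehash cost is geometric series summing to O(n). Each insertion itself is O(1). Amortized: O(1).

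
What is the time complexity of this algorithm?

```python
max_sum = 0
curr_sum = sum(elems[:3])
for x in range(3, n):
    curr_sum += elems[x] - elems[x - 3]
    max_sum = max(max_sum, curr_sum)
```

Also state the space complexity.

Time complexity: O(n).
Space complexity: O(1).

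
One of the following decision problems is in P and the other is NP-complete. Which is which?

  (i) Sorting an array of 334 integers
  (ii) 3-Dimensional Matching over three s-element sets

(i) is P: merge sort runs in O(n log n).
(ii) is NP-complete: one of Karp's 21 NP-complete problems.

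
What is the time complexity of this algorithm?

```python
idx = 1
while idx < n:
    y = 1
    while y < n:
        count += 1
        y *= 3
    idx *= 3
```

Time complexity: O(log^2 n).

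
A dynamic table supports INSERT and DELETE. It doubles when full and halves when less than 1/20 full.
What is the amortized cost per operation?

Using potential function Phi = |2*num_items - table_size| when load > 1/2, and Phi = table_size/2 - num_items otherwise. The gap of 1/20 vs 1/2 for shrinking prevents thrashing. Both insert and delete have O(1) amortized cost.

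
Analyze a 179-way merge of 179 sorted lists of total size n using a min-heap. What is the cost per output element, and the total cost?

Maintain a min-heap of size 179 holding the current head of each list. Each output step does one extract-min (O(log 179)) and one insert of that list's next element (O(log 179)). Each of the n elements passes through the heap exactly once, so the total cost is O(n log 179), i.e. O(log 179) per output element.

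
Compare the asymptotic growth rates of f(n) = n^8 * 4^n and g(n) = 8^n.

g(n) = 8^n grows faster: 8^n / (n^8 4^n) = (8/4)^n / n^8 -> infinity since 8/4 > 1.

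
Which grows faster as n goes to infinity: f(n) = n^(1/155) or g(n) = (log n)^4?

f(n) = n^(1/155) grows faster: any positive power of n dominates any polylog.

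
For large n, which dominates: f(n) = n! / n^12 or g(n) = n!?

g(n) = n! grows faster: the ratio n!/(n!/n^12) = n^12 -> infinity.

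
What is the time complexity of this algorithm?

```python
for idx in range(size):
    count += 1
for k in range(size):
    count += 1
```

Time complexity: O(n).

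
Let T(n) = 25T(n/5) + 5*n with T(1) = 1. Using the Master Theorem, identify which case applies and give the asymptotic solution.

a=25, b=5, f(n)=5*n.
log_5(25) = 2 > 1.
Since f(n) = O(n^1) is polynomially smaller than n^2, Case 1 applies.
T(n) = Theta(n^2).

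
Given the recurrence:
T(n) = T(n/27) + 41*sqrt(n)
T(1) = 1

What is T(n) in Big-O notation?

Each level contributes sqrt(n/27^k). Geometric series with ratio 1/sqrt(27) < 1 sums to O(sqrt(n)).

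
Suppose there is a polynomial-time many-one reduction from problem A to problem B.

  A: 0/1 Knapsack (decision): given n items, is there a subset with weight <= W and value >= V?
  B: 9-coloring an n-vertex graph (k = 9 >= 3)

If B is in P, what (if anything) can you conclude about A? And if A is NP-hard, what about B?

A poly-time reduction A <=_p B means any A-instance can be transformed to a B-instance in poly time.
If B is in P: compose the reduction with B's poly-time algorithm to solve A in poly time, so A is in P.
If A is NP-hard: every NP problem reduces to A, which reduces to B; composing reductions, every NP problem reduces to B, so B is NP-hard.
(Here in fact A is NP-complete and B is NP-complete.)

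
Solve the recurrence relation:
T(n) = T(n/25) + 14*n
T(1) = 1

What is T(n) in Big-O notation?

Geometric series: 14*n*(1 + 1/25 + 1/25^2 + ...) = O(n). T(n) = O(n).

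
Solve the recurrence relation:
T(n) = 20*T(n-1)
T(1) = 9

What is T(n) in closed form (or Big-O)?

Each step multiplies by 20. T(n) = T(1)*20^(n-1) = 9*20^(n-1).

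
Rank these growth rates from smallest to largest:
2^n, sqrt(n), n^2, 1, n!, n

Ordered by growth rate: 1 < sqrt(n) < n < n^2 < 2^n < n!.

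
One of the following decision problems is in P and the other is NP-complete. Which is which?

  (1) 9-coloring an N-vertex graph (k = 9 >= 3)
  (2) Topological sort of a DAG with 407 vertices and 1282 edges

(1) is NP-complete: graph k-coloring for k>=3 is NP-complete by reduction from 3-SAT.
(2) is P: DFS-based topological sort runs in O(V+E).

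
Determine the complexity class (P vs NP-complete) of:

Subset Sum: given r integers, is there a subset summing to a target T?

This problem is NP-complete: one of Karp's 21 NP-complete problems.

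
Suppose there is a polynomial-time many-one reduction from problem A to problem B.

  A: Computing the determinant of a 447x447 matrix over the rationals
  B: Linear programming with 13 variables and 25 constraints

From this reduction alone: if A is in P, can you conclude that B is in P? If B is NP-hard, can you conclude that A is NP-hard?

A poly-time reduction A <=_p B transfers tractability DOWN (B easy => A easy) and hardness UP (A hard => B hard), not the reverse.
From A in P, the reduction alone does NOT give B in P: any problem in P trivially reduces to SAT, yet SAT is not known to be in P.
From B NP-hard, the reduction alone does NOT give A NP-hard: again, easy problems reduce to hard ones.
(Here in fact A is P and B is P.)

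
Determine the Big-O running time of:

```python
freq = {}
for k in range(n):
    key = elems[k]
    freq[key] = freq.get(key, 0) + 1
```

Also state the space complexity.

Time complexity: O(n).
Space complexity: O(n).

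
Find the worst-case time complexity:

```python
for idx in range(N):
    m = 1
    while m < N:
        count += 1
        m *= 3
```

Time complexity: O(n log n).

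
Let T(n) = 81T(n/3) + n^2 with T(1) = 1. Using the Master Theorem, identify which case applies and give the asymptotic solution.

a=81, b=3, f(n)=n^2.
log_3(81) = 4 > 2.
Since f(n) = O(n^2) is polynomially smaller than n^4, Case 1 applies.
T(n) = Theta(n^4).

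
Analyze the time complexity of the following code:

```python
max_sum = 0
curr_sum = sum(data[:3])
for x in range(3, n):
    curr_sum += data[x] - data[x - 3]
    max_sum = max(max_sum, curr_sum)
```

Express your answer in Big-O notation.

Time complexity: O(n).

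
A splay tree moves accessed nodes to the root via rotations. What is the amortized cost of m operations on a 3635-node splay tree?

Using a potential function Phi = sum of log(size of subtree) for each node, each splay operation has amortized cost O(log n) where n = 3635. Bad individual operations (O(n)) are offset by decreased potential.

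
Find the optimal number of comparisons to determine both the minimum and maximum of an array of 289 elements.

Naive approach: 576 comparisons (288 for max + 288 for min).
Optimal: Compare elements in pairs first (floor(n/2) = 144 comparisons), then find max among winners and min among losers (144 comparisons each).
Total: ceil(3n/2) - 2 = 432 comparisons. An adversary argument shows this is also a lower bound.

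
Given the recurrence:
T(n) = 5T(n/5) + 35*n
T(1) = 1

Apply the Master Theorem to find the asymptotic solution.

a=5, b=5, f(n)=35*n. log_5(5) = 1. Case 2: T(n) = O(n log n).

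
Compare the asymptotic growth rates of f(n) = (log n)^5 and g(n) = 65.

f(n) = (log n)^5 grows faster: any unbounded function dominates a constant.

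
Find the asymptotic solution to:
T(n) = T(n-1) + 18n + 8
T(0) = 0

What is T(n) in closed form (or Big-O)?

Dominant term in sum is 18*sum(i, i=1..n) = 18*n*(n+1)/2 = O(n^2).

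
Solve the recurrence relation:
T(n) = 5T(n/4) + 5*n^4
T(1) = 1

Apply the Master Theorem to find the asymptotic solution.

a=5, b=4, f(n)=5*n^4. log_4(5) = 1.161 < 4. Case 3: T(n) = O(n^4).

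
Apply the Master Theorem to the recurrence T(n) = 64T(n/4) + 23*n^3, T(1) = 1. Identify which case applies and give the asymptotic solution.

a=64, b=4, f(n)=23*n^3.
log_4(64) = 3, so n^(log_b(a)) = n^3.
f(n) = Theta(n^3), so Case 2 applies.
T(n) = Theta(n^3 log n).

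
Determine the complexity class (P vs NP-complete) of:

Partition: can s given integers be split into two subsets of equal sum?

This problem is NP-complete: Subset Sum reduces to it (one of Karp's 21 NP-complete problems).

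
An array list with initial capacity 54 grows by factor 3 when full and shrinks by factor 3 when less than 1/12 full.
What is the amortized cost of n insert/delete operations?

Using potential function Phi = |3*size - capacity|. Resizing costs are offset by potential release. Amortized O(1) per operation.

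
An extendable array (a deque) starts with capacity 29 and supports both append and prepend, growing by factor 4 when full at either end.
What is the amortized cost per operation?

Growth at either end copies all elements; capacities form a geometric sequence with ratio 4, so total copy cost over n operations is O(n) (two geometric series). Amortized O(1).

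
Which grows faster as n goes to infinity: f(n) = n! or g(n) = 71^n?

f(n) = n! grows faster: n!/71^n -> infinity by Stirling.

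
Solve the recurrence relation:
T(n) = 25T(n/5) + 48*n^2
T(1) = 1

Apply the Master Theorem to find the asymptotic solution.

a=25, b=5, f(n)=48*n^2. log_5(25) = 2. Case 2: T(n) = O(n^2 log n).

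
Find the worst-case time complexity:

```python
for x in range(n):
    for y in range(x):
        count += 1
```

Time complexity: O(n^2).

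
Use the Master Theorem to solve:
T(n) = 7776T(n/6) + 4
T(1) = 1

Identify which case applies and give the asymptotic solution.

a=7776, b=6, f(n)=4.
log_6(7776) = 5 > 0.
Since f(n) = O(n^0) is polynomially smaller than n^5, Case 1 applies.
T(n) = Theta(n^5).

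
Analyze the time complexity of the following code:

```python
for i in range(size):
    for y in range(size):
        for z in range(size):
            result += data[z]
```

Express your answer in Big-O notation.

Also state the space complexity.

Time complexity: O(n^3).
Space complexity: O(1).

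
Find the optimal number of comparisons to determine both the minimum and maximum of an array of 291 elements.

Naive approach: 580 comparisons (290 for max + 290 for min).
Optimal: Compare elements in pairs first (floor(n/2) = 145 comparisons), then find max among winners and min among losers (145 comparisons each).
Total: ceil(3n/2) - 2 = 435 comparisons. An adversary argument shows this is also a lower bound.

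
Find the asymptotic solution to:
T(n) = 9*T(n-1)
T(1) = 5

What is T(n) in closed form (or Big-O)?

Each step multiplies by 9. T(n) = T(1)*9^(n-1) = 5*9^(n-1).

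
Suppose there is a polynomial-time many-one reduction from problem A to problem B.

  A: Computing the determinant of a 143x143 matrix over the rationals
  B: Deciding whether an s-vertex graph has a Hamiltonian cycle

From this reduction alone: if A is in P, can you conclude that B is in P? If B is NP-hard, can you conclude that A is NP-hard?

A poly-time reduction A <=_p B transfers tractability DOWN (B easy => A easy) and hardness UP (A hard => B hard), not the reverse.
From A in P, the reduction alone does NOT give B in P: any problem in P trivially reduces to SAT, yet SAT is not known to be in P.
From B NP-hard, the reduction alone does NOT give A NP-hard: again, easy problems reduce to hard ones.
(Here in fact A is P and B is NP-complete.)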